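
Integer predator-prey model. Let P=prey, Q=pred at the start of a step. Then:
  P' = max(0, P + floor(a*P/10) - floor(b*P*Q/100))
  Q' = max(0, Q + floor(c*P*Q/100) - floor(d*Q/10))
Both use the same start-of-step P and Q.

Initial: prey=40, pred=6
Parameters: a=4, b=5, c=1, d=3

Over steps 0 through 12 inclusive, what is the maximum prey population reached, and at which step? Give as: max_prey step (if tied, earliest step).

Answer: 46 2

Derivation:
Step 1: prey: 40+16-12=44; pred: 6+2-1=7
Step 2: prey: 44+17-15=46; pred: 7+3-2=8
Step 3: prey: 46+18-18=46; pred: 8+3-2=9
Step 4: prey: 46+18-20=44; pred: 9+4-2=11
Step 5: prey: 44+17-24=37; pred: 11+4-3=12
Step 6: prey: 37+14-22=29; pred: 12+4-3=13
Step 7: prey: 29+11-18=22; pred: 13+3-3=13
Step 8: prey: 22+8-14=16; pred: 13+2-3=12
Step 9: prey: 16+6-9=13; pred: 12+1-3=10
Step 10: prey: 13+5-6=12; pred: 10+1-3=8
Step 11: prey: 12+4-4=12; pred: 8+0-2=6
Step 12: prey: 12+4-3=13; pred: 6+0-1=5
Max prey = 46 at step 2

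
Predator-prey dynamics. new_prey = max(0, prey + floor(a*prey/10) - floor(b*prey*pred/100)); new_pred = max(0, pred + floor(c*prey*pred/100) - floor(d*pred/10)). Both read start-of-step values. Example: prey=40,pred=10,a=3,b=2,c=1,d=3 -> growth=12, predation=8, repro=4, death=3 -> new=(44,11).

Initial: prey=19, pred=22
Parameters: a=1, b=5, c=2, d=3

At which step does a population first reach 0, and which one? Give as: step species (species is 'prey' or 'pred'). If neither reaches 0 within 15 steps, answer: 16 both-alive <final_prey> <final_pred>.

Answer: 1 prey

Derivation:
Step 1: prey: 19+1-20=0; pred: 22+8-6=24
First extinction: prey at step 1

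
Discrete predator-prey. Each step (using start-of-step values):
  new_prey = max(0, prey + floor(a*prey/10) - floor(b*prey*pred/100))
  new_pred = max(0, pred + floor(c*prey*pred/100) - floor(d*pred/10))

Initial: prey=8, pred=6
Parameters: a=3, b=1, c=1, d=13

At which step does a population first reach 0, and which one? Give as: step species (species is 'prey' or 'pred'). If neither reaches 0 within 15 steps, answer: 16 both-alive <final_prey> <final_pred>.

Step 1: prey: 8+2-0=10; pred: 6+0-7=0
First extinction: pred at step 1

Answer: 1 pred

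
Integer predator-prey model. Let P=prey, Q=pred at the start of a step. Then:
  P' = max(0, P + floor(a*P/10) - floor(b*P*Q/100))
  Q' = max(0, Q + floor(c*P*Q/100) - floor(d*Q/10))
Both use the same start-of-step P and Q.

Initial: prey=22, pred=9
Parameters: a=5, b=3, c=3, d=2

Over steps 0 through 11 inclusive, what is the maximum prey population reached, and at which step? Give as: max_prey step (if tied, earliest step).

Step 1: prey: 22+11-5=28; pred: 9+5-1=13
Step 2: prey: 28+14-10=32; pred: 13+10-2=21
Step 3: prey: 32+16-20=28; pred: 21+20-4=37
Step 4: prey: 28+14-31=11; pred: 37+31-7=61
Step 5: prey: 11+5-20=0; pred: 61+20-12=69
Step 6: prey: 0+0-0=0; pred: 69+0-13=56
Step 7: prey: 0+0-0=0; pred: 56+0-11=45
Step 8: prey: 0+0-0=0; pred: 45+0-9=36
Step 9: prey: 0+0-0=0; pred: 36+0-7=29
Step 10: prey: 0+0-0=0; pred: 29+0-5=24
Step 11: prey: 0+0-0=0; pred: 24+0-4=20
Max prey = 32 at step 2

Answer: 32 2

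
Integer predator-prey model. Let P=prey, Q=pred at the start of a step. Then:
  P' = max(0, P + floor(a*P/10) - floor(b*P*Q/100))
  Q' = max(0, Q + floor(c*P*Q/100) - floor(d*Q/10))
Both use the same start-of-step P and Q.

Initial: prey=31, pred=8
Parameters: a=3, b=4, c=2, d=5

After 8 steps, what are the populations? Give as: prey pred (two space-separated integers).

Step 1: prey: 31+9-9=31; pred: 8+4-4=8
Step 2: prey: 31+9-9=31; pred: 8+4-4=8
Step 3: prey: 31+9-9=31; pred: 8+4-4=8
Step 4: prey: 31+9-9=31; pred: 8+4-4=8
Step 5: prey: 31+9-9=31; pred: 8+4-4=8
Step 6: prey: 31+9-9=31; pred: 8+4-4=8
Step 7: prey: 31+9-9=31; pred: 8+4-4=8
Step 8: prey: 31+9-9=31; pred: 8+4-4=8

Answer: 31 8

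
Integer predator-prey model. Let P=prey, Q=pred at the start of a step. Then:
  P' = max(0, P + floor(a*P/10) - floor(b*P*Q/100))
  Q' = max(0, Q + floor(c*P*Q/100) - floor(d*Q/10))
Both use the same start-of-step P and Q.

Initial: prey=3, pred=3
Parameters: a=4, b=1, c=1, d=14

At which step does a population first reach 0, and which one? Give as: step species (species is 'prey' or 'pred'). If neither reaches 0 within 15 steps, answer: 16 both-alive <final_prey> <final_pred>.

Step 1: prey: 3+1-0=4; pred: 3+0-4=0
First extinction: pred at step 1

Answer: 1 pred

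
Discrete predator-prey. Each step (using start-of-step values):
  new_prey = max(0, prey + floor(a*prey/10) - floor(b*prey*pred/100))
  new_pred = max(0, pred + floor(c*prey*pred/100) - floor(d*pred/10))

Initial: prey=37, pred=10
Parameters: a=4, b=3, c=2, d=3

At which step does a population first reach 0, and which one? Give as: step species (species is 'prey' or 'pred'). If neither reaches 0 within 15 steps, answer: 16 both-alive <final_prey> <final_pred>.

Step 1: prey: 37+14-11=40; pred: 10+7-3=14
Step 2: prey: 40+16-16=40; pred: 14+11-4=21
Step 3: prey: 40+16-25=31; pred: 21+16-6=31
Step 4: prey: 31+12-28=15; pred: 31+19-9=41
Step 5: prey: 15+6-18=3; pred: 41+12-12=41
Step 6: prey: 3+1-3=1; pred: 41+2-12=31
Step 7: prey: 1+0-0=1; pred: 31+0-9=22
Step 8: prey: 1+0-0=1; pred: 22+0-6=16
Step 9: prey: 1+0-0=1; pred: 16+0-4=12
Step 10: prey: 1+0-0=1; pred: 12+0-3=9
Step 11: prey: 1+0-0=1; pred: 9+0-2=7
Step 12: prey: 1+0-0=1; pred: 7+0-2=5
Step 13: prey: 1+0-0=1; pred: 5+0-1=4
Step 14: prey: 1+0-0=1; pred: 4+0-1=3
Step 15: prey: 1+0-0=1; pred: 3+0-0=3
No extinction within 15 steps

Answer: 16 both-alive 1 3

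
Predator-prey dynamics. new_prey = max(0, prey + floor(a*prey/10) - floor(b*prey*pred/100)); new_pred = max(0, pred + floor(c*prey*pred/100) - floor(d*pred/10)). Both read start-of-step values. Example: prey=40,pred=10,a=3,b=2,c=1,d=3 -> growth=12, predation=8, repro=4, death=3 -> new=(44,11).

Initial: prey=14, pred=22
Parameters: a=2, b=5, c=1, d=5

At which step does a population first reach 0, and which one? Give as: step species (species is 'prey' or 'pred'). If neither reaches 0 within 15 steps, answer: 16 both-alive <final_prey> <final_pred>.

Answer: 16 both-alive 1 1

Derivation:
Step 1: prey: 14+2-15=1; pred: 22+3-11=14
Step 2: prey: 1+0-0=1; pred: 14+0-7=7
Step 3: prey: 1+0-0=1; pred: 7+0-3=4
Step 4: prey: 1+0-0=1; pred: 4+0-2=2
Step 5: prey: 1+0-0=1; pred: 2+0-1=1
Step 6: prey: 1+0-0=1; pred: 1+0-0=1
Steps 7-15: state stable at prey=1, pred=1 (no change)
No extinction within 15 steps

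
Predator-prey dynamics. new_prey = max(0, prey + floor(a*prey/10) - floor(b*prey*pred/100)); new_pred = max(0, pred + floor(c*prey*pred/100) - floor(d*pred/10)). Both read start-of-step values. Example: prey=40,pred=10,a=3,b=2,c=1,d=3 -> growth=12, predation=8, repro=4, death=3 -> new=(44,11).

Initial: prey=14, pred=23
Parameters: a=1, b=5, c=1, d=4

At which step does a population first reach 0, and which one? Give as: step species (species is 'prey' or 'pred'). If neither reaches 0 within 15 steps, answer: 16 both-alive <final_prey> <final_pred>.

Step 1: prey: 14+1-16=0; pred: 23+3-9=17
First extinction: prey at step 1

Answer: 1 prey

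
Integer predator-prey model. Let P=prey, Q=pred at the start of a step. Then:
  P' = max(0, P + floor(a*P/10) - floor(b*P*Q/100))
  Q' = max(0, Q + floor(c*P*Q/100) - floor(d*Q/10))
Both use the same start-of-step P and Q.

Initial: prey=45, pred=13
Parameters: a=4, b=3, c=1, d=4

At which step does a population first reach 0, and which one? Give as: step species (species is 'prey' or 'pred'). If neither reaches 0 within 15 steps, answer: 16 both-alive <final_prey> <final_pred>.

Answer: 16 both-alive 42 12

Derivation:
Step 1: prey: 45+18-17=46; pred: 13+5-5=13
Step 2: prey: 46+18-17=47; pred: 13+5-5=13
Step 3: prey: 47+18-18=47; pred: 13+6-5=14
Step 4: prey: 47+18-19=46; pred: 14+6-5=15
Step 5: prey: 46+18-20=44; pred: 15+6-6=15
Step 6: prey: 44+17-19=42; pred: 15+6-6=15
Step 7: prey: 42+16-18=40; pred: 15+6-6=15
Step 8: prey: 40+16-18=38; pred: 15+6-6=15
Step 9: prey: 38+15-17=36; pred: 15+5-6=14
Step 10: prey: 36+14-15=35; pred: 14+5-5=14
Step 11: prey: 35+14-14=35; pred: 14+4-5=13
Step 12: prey: 35+14-13=36; pred: 13+4-5=12
Step 13: prey: 36+14-12=38; pred: 12+4-4=12
Step 14: prey: 38+15-13=40; pred: 12+4-4=12
Step 15: prey: 40+16-14=42; pred: 12+4-4=12
No extinction within 15 steps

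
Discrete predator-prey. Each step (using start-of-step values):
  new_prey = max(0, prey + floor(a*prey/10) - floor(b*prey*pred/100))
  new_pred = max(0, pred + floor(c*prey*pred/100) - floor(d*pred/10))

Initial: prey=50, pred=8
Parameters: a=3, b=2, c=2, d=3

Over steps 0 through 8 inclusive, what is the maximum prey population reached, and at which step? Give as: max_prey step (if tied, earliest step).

Answer: 59 2

Derivation:
Step 1: prey: 50+15-8=57; pred: 8+8-2=14
Step 2: prey: 57+17-15=59; pred: 14+15-4=25
Step 3: prey: 59+17-29=47; pred: 25+29-7=47
Step 4: prey: 47+14-44=17; pred: 47+44-14=77
Step 5: prey: 17+5-26=0; pred: 77+26-23=80
Step 6: prey: 0+0-0=0; pred: 80+0-24=56
Step 7: prey: 0+0-0=0; pred: 56+0-16=40
Step 8: prey: 0+0-0=0; pred: 40+0-12=28
Max prey = 59 at step 2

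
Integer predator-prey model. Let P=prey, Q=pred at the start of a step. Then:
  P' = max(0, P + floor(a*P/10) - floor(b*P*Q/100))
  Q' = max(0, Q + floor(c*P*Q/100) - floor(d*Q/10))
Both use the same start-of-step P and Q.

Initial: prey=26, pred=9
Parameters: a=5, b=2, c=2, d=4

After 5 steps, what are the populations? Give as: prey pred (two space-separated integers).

Answer: 53 61

Derivation:
Step 1: prey: 26+13-4=35; pred: 9+4-3=10
Step 2: prey: 35+17-7=45; pred: 10+7-4=13
Step 3: prey: 45+22-11=56; pred: 13+11-5=19
Step 4: prey: 56+28-21=63; pred: 19+21-7=33
Step 5: prey: 63+31-41=53; pred: 33+41-13=61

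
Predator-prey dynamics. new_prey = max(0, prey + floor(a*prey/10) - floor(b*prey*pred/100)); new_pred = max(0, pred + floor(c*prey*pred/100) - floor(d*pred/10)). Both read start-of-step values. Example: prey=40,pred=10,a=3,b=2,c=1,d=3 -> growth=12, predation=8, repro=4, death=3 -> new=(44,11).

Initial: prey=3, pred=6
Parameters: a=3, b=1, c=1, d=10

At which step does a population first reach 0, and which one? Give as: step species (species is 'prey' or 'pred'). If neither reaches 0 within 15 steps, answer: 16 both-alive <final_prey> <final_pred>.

Answer: 1 pred

Derivation:
Step 1: prey: 3+0-0=3; pred: 6+0-6=0
First extinction: pred at step 1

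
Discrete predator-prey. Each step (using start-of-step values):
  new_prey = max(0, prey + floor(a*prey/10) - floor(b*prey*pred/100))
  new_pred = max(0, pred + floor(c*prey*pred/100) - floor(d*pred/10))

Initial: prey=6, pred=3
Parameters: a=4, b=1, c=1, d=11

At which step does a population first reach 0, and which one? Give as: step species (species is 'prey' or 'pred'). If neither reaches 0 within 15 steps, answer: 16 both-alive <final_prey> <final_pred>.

Answer: 1 pred

Derivation:
Step 1: prey: 6+2-0=8; pred: 3+0-3=0
First extinction: pred at step 1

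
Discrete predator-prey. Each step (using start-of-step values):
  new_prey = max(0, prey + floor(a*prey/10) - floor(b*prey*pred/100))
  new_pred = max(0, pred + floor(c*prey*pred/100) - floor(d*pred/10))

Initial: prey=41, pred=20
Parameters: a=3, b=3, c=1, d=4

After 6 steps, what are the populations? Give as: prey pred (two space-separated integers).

Answer: 15 6

Derivation:
Step 1: prey: 41+12-24=29; pred: 20+8-8=20
Step 2: prey: 29+8-17=20; pred: 20+5-8=17
Step 3: prey: 20+6-10=16; pred: 17+3-6=14
Step 4: prey: 16+4-6=14; pred: 14+2-5=11
Step 5: prey: 14+4-4=14; pred: 11+1-4=8
Step 6: prey: 14+4-3=15; pred: 8+1-3=6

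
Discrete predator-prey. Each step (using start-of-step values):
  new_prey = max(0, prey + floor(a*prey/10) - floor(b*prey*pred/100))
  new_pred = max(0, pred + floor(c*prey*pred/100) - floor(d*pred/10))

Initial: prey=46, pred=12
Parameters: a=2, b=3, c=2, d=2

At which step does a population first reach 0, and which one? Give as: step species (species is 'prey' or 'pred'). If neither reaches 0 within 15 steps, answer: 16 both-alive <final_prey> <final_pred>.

Step 1: prey: 46+9-16=39; pred: 12+11-2=21
Step 2: prey: 39+7-24=22; pred: 21+16-4=33
Step 3: prey: 22+4-21=5; pred: 33+14-6=41
Step 4: prey: 5+1-6=0; pred: 41+4-8=37
First extinction: prey at step 4

Answer: 4 prey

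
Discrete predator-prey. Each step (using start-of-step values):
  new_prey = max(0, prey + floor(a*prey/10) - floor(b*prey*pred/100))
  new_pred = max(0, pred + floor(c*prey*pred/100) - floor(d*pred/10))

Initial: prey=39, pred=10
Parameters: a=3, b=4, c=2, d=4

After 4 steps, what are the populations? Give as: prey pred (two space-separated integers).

Step 1: prey: 39+11-15=35; pred: 10+7-4=13
Step 2: prey: 35+10-18=27; pred: 13+9-5=17
Step 3: prey: 27+8-18=17; pred: 17+9-6=20
Step 4: prey: 17+5-13=9; pred: 20+6-8=18

Answer: 9 18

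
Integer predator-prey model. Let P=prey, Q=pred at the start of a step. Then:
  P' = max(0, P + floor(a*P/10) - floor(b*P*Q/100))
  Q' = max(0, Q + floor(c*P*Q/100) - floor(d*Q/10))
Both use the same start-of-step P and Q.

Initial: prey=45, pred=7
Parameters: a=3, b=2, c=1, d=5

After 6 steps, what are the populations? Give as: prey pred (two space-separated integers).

Step 1: prey: 45+13-6=52; pred: 7+3-3=7
Step 2: prey: 52+15-7=60; pred: 7+3-3=7
Step 3: prey: 60+18-8=70; pred: 7+4-3=8
Step 4: prey: 70+21-11=80; pred: 8+5-4=9
Step 5: prey: 80+24-14=90; pred: 9+7-4=12
Step 6: prey: 90+27-21=96; pred: 12+10-6=16

Answer: 96 16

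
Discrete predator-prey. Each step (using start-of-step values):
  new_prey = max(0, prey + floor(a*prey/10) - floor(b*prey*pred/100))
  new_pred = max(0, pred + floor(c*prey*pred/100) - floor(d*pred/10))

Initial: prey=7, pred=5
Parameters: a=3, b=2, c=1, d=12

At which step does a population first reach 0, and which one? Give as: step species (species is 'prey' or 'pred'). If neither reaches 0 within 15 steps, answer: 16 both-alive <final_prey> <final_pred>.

Answer: 1 pred

Derivation:
Step 1: prey: 7+2-0=9; pred: 5+0-6=0
First extinction: pred at step 1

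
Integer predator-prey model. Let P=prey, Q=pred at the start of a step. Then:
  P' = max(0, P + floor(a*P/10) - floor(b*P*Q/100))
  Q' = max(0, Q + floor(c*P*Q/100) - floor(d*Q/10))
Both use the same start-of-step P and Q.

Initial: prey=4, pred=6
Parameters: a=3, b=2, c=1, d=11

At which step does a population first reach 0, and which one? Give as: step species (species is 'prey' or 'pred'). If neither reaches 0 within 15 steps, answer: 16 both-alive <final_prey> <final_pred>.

Step 1: prey: 4+1-0=5; pred: 6+0-6=0
First extinction: pred at step 1

Answer: 1 pred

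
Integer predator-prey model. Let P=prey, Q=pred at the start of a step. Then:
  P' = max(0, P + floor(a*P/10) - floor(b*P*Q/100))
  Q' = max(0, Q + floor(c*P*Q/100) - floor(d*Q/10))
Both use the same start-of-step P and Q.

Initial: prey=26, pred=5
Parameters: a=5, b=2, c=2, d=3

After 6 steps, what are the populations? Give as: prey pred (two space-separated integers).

Step 1: prey: 26+13-2=37; pred: 5+2-1=6
Step 2: prey: 37+18-4=51; pred: 6+4-1=9
Step 3: prey: 51+25-9=67; pred: 9+9-2=16
Step 4: prey: 67+33-21=79; pred: 16+21-4=33
Step 5: prey: 79+39-52=66; pred: 33+52-9=76
Step 6: prey: 66+33-100=0; pred: 76+100-22=154

Answer: 0 154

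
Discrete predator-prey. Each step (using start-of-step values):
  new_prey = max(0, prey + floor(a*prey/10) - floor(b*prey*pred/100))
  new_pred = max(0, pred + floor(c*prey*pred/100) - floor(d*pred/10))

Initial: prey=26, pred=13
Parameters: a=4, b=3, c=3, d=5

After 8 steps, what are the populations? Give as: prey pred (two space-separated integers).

Step 1: prey: 26+10-10=26; pred: 13+10-6=17
Step 2: prey: 26+10-13=23; pred: 17+13-8=22
Step 3: prey: 23+9-15=17; pred: 22+15-11=26
Step 4: prey: 17+6-13=10; pred: 26+13-13=26
Step 5: prey: 10+4-7=7; pred: 26+7-13=20
Step 6: prey: 7+2-4=5; pred: 20+4-10=14
Step 7: prey: 5+2-2=5; pred: 14+2-7=9
Step 8: prey: 5+2-1=6; pred: 9+1-4=6

Answer: 6 6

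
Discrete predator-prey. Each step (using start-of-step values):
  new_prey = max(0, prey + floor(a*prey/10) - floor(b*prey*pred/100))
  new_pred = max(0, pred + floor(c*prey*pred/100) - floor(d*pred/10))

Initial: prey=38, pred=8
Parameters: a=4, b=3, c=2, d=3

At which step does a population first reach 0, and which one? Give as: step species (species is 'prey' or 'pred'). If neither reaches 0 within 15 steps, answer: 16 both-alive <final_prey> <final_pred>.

Answer: 6 prey

Derivation:
Step 1: prey: 38+15-9=44; pred: 8+6-2=12
Step 2: prey: 44+17-15=46; pred: 12+10-3=19
Step 3: prey: 46+18-26=38; pred: 19+17-5=31
Step 4: prey: 38+15-35=18; pred: 31+23-9=45
Step 5: prey: 18+7-24=1; pred: 45+16-13=48
Step 6: prey: 1+0-1=0; pred: 48+0-14=34
First extinction: prey at step 6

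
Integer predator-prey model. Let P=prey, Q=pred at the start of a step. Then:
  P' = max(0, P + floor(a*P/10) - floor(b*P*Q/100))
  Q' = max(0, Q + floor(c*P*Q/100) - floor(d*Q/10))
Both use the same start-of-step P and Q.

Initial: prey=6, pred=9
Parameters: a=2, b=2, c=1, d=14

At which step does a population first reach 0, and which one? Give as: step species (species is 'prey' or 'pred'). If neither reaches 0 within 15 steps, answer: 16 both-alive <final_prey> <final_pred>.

Answer: 1 pred

Derivation:
Step 1: prey: 6+1-1=6; pred: 9+0-12=0
First extinction: pred at step 1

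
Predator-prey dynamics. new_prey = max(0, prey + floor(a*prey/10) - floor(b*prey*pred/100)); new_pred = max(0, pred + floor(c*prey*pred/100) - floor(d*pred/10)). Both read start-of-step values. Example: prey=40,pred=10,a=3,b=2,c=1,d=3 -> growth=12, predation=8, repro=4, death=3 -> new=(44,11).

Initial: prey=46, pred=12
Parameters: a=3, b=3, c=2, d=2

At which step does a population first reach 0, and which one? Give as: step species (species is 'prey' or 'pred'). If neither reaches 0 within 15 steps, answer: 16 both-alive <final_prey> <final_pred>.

Step 1: prey: 46+13-16=43; pred: 12+11-2=21
Step 2: prey: 43+12-27=28; pred: 21+18-4=35
Step 3: prey: 28+8-29=7; pred: 35+19-7=47
Step 4: prey: 7+2-9=0; pred: 47+6-9=44
First extinction: prey at step 4

Answer: 4 prey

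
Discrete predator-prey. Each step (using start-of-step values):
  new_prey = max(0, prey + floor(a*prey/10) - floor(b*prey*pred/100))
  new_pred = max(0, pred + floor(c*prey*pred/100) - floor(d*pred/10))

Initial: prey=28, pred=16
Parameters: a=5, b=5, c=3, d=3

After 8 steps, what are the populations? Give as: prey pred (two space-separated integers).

Answer: 0 5

Derivation:
Step 1: prey: 28+14-22=20; pred: 16+13-4=25
Step 2: prey: 20+10-25=5; pred: 25+15-7=33
Step 3: prey: 5+2-8=0; pred: 33+4-9=28
Step 4: prey: 0+0-0=0; pred: 28+0-8=20
Step 5: prey: 0+0-0=0; pred: 20+0-6=14
Step 6: prey: 0+0-0=0; pred: 14+0-4=10
Step 7: prey: 0+0-0=0; pred: 10+0-3=7
Step 8: prey: 0+0-0=0; pred: 7+0-2=5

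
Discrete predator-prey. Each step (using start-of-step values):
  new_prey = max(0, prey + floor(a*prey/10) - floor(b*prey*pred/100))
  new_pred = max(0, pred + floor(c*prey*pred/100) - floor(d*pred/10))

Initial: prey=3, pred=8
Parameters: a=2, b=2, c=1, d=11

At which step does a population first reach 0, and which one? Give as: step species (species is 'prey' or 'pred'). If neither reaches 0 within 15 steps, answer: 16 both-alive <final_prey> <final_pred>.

Step 1: prey: 3+0-0=3; pred: 8+0-8=0
First extinction: pred at step 1

Answer: 1 pred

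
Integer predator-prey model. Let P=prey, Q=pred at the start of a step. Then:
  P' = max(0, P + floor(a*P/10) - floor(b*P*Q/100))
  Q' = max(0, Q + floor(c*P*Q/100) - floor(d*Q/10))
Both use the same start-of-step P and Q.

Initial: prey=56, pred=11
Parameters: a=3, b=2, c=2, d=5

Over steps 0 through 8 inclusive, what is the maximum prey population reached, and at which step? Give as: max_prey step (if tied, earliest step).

Step 1: prey: 56+16-12=60; pred: 11+12-5=18
Step 2: prey: 60+18-21=57; pred: 18+21-9=30
Step 3: prey: 57+17-34=40; pred: 30+34-15=49
Step 4: prey: 40+12-39=13; pred: 49+39-24=64
Step 5: prey: 13+3-16=0; pred: 64+16-32=48
Step 6: prey: 0+0-0=0; pred: 48+0-24=24
Step 7: prey: 0+0-0=0; pred: 24+0-12=12
Step 8: prey: 0+0-0=0; pred: 12+0-6=6
Max prey = 60 at step 1

Answer: 60 1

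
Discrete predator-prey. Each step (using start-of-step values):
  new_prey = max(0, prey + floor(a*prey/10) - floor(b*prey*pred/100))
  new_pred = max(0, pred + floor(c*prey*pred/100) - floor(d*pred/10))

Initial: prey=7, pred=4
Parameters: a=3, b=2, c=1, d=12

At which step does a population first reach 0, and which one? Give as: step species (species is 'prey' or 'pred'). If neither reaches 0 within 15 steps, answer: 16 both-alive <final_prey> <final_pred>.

Step 1: prey: 7+2-0=9; pred: 4+0-4=0
First extinction: pred at step 1

Answer: 1 pred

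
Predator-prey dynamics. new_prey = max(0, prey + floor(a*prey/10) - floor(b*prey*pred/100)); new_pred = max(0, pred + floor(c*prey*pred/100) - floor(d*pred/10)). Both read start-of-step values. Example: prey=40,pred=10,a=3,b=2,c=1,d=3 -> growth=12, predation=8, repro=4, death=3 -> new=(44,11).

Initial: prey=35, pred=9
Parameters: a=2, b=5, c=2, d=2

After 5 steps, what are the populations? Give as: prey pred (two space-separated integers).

Answer: 0 15

Derivation:
Step 1: prey: 35+7-15=27; pred: 9+6-1=14
Step 2: prey: 27+5-18=14; pred: 14+7-2=19
Step 3: prey: 14+2-13=3; pred: 19+5-3=21
Step 4: prey: 3+0-3=0; pred: 21+1-4=18
Step 5: prey: 0+0-0=0; pred: 18+0-3=15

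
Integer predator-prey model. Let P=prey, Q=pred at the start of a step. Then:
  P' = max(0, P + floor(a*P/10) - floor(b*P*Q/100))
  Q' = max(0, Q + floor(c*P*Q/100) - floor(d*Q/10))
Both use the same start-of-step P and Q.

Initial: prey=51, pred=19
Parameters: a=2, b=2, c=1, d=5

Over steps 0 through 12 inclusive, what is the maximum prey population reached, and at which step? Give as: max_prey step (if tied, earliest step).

Answer: 55 12

Derivation:
Step 1: prey: 51+10-19=42; pred: 19+9-9=19
Step 2: prey: 42+8-15=35; pred: 19+7-9=17
Step 3: prey: 35+7-11=31; pred: 17+5-8=14
Step 4: prey: 31+6-8=29; pred: 14+4-7=11
Step 5: prey: 29+5-6=28; pred: 11+3-5=9
Step 6: prey: 28+5-5=28; pred: 9+2-4=7
Step 7: prey: 28+5-3=30; pred: 7+1-3=5
Step 8: prey: 30+6-3=33; pred: 5+1-2=4
Step 9: prey: 33+6-2=37; pred: 4+1-2=3
Step 10: prey: 37+7-2=42; pred: 3+1-1=3
Step 11: prey: 42+8-2=48; pred: 3+1-1=3
Step 12: prey: 48+9-2=55; pred: 3+1-1=3
Max prey = 55 at step 12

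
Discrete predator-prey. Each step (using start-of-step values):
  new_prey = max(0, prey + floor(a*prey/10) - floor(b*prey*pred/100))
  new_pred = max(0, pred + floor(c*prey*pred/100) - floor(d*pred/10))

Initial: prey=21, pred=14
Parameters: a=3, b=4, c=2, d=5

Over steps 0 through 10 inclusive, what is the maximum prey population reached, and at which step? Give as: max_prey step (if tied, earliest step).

Answer: 34 10

Derivation:
Step 1: prey: 21+6-11=16; pred: 14+5-7=12
Step 2: prey: 16+4-7=13; pred: 12+3-6=9
Step 3: prey: 13+3-4=12; pred: 9+2-4=7
Step 4: prey: 12+3-3=12; pred: 7+1-3=5
Step 5: prey: 12+3-2=13; pred: 5+1-2=4
Step 6: prey: 13+3-2=14; pred: 4+1-2=3
Step 7: prey: 14+4-1=17; pred: 3+0-1=2
Step 8: prey: 17+5-1=21; pred: 2+0-1=1
Step 9: prey: 21+6-0=27; pred: 1+0-0=1
Step 10: prey: 27+8-1=34; pred: 1+0-0=1
Max prey = 34 at step 10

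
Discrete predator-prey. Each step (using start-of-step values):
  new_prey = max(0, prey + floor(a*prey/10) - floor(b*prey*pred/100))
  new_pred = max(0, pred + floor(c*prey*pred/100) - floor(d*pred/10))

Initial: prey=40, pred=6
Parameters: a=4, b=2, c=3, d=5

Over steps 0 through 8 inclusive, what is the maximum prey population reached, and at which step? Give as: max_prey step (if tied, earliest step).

Step 1: prey: 40+16-4=52; pred: 6+7-3=10
Step 2: prey: 52+20-10=62; pred: 10+15-5=20
Step 3: prey: 62+24-24=62; pred: 20+37-10=47
Step 4: prey: 62+24-58=28; pred: 47+87-23=111
Step 5: prey: 28+11-62=0; pred: 111+93-55=149
Step 6: prey: 0+0-0=0; pred: 149+0-74=75
Step 7: prey: 0+0-0=0; pred: 75+0-37=38
Step 8: prey: 0+0-0=0; pred: 38+0-19=19
Max prey = 62 at step 2

Answer: 62 2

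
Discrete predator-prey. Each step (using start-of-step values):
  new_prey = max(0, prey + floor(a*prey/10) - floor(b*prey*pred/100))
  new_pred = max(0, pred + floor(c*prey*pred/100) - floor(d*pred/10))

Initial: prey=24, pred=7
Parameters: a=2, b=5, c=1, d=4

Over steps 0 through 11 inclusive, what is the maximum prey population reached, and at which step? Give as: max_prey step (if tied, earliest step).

Step 1: prey: 24+4-8=20; pred: 7+1-2=6
Step 2: prey: 20+4-6=18; pred: 6+1-2=5
Step 3: prey: 18+3-4=17; pred: 5+0-2=3
Step 4: prey: 17+3-2=18; pred: 3+0-1=2
Step 5: prey: 18+3-1=20; pred: 2+0-0=2
Step 6: prey: 20+4-2=22; pred: 2+0-0=2
Step 7: prey: 22+4-2=24; pred: 2+0-0=2
Step 8: prey: 24+4-2=26; pred: 2+0-0=2
Step 9: prey: 26+5-2=29; pred: 2+0-0=2
Step 10: prey: 29+5-2=32; pred: 2+0-0=2
Step 11: prey: 32+6-3=35; pred: 2+0-0=2
Max prey = 35 at step 11

Answer: 35 11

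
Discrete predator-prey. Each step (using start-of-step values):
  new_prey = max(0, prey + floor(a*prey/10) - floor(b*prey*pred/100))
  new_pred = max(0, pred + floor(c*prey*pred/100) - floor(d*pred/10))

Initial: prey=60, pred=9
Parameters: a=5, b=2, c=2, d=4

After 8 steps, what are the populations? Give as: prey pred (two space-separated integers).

Answer: 0 25

Derivation:
Step 1: prey: 60+30-10=80; pred: 9+10-3=16
Step 2: prey: 80+40-25=95; pred: 16+25-6=35
Step 3: prey: 95+47-66=76; pred: 35+66-14=87
Step 4: prey: 76+38-132=0; pred: 87+132-34=185
Step 5: prey: 0+0-0=0; pred: 185+0-74=111
Step 6: prey: 0+0-0=0; pred: 111+0-44=67
Step 7: prey: 0+0-0=0; pred: 67+0-26=41
Step 8: prey: 0+0-0=0; pred: 41+0-16=25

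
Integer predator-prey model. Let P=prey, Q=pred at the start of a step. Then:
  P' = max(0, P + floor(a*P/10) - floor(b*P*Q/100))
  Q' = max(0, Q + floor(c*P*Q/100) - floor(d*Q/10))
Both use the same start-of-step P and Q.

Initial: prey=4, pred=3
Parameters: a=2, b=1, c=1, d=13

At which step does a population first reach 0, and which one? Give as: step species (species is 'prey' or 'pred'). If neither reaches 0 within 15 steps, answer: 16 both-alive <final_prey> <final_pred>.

Answer: 1 pred

Derivation:
Step 1: prey: 4+0-0=4; pred: 3+0-3=0
First extinction: pred at step 1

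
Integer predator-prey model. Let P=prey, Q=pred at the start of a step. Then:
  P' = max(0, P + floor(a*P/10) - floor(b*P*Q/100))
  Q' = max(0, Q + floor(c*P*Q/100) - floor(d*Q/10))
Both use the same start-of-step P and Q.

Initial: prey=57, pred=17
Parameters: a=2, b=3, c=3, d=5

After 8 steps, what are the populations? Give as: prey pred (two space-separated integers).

Step 1: prey: 57+11-29=39; pred: 17+29-8=38
Step 2: prey: 39+7-44=2; pred: 38+44-19=63
Step 3: prey: 2+0-3=0; pred: 63+3-31=35
Step 4: prey: 0+0-0=0; pred: 35+0-17=18
Step 5: prey: 0+0-0=0; pred: 18+0-9=9
Step 6: prey: 0+0-0=0; pred: 9+0-4=5
Step 7: prey: 0+0-0=0; pred: 5+0-2=3
Step 8: prey: 0+0-0=0; pred: 3+0-1=2

Answer: 0 2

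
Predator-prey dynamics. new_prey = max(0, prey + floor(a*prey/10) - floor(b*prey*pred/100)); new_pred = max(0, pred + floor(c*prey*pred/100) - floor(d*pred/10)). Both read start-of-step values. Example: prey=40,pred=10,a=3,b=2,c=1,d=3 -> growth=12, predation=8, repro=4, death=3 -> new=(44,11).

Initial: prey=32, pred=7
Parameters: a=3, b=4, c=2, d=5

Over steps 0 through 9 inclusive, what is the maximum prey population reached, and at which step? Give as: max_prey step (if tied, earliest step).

Step 1: prey: 32+9-8=33; pred: 7+4-3=8
Step 2: prey: 33+9-10=32; pred: 8+5-4=9
Step 3: prey: 32+9-11=30; pred: 9+5-4=10
Step 4: prey: 30+9-12=27; pred: 10+6-5=11
Step 5: prey: 27+8-11=24; pred: 11+5-5=11
Step 6: prey: 24+7-10=21; pred: 11+5-5=11
Step 7: prey: 21+6-9=18; pred: 11+4-5=10
Step 8: prey: 18+5-7=16; pred: 10+3-5=8
Step 9: prey: 16+4-5=15; pred: 8+2-4=6
Max prey = 33 at step 1

Answer: 33 1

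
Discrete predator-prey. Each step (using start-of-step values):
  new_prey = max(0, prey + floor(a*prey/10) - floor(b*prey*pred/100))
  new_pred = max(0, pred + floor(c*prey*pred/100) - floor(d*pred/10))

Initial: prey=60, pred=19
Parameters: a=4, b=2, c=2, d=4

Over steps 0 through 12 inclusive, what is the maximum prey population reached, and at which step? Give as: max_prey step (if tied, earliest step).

Answer: 62 1

Derivation:
Step 1: prey: 60+24-22=62; pred: 19+22-7=34
Step 2: prey: 62+24-42=44; pred: 34+42-13=63
Step 3: prey: 44+17-55=6; pred: 63+55-25=93
Step 4: prey: 6+2-11=0; pred: 93+11-37=67
Step 5: prey: 0+0-0=0; pred: 67+0-26=41
Step 6: prey: 0+0-0=0; pred: 41+0-16=25
Step 7: prey: 0+0-0=0; pred: 25+0-10=15
Step 8: prey: 0+0-0=0; pred: 15+0-6=9
Step 9: prey: 0+0-0=0; pred: 9+0-3=6
Step 10: prey: 0+0-0=0; pred: 6+0-2=4
Step 11: prey: 0+0-0=0; pred: 4+0-1=3
Step 12: prey: 0+0-0=0; pred: 3+0-1=2
Max prey = 62 at step 1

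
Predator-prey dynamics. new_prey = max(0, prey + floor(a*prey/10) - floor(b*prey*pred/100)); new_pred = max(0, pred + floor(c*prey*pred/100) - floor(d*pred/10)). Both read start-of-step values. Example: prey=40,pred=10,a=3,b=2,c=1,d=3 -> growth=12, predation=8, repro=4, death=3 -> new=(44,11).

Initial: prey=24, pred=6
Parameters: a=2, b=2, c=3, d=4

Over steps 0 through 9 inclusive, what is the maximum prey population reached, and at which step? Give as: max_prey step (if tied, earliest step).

Step 1: prey: 24+4-2=26; pred: 6+4-2=8
Step 2: prey: 26+5-4=27; pred: 8+6-3=11
Step 3: prey: 27+5-5=27; pred: 11+8-4=15
Step 4: prey: 27+5-8=24; pred: 15+12-6=21
Step 5: prey: 24+4-10=18; pred: 21+15-8=28
Step 6: prey: 18+3-10=11; pred: 28+15-11=32
Step 7: prey: 11+2-7=6; pred: 32+10-12=30
Step 8: prey: 6+1-3=4; pred: 30+5-12=23
Step 9: prey: 4+0-1=3; pred: 23+2-9=16
Max prey = 27 at step 2

Answer: 27 2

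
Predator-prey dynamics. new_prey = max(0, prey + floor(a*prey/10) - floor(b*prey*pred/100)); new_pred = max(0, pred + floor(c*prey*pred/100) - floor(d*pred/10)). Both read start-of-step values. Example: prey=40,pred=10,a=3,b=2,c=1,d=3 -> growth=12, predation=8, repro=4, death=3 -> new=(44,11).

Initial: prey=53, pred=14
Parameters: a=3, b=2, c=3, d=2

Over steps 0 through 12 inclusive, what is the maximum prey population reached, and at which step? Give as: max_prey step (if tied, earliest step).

Answer: 54 1

Derivation:
Step 1: prey: 53+15-14=54; pred: 14+22-2=34
Step 2: prey: 54+16-36=34; pred: 34+55-6=83
Step 3: prey: 34+10-56=0; pred: 83+84-16=151
Step 4: prey: 0+0-0=0; pred: 151+0-30=121
Step 5: prey: 0+0-0=0; pred: 121+0-24=97
Step 6: prey: 0+0-0=0; pred: 97+0-19=78
Step 7: prey: 0+0-0=0; pred: 78+0-15=63
Step 8: prey: 0+0-0=0; pred: 63+0-12=51
Step 9: prey: 0+0-0=0; pred: 51+0-10=41
Step 10: prey: 0+0-0=0; pred: 41+0-8=33
Step 11: prey: 0+0-0=0; pred: 33+0-6=27
Step 12: prey: 0+0-0=0; pred: 27+0-5=22
Max prey = 54 at step 1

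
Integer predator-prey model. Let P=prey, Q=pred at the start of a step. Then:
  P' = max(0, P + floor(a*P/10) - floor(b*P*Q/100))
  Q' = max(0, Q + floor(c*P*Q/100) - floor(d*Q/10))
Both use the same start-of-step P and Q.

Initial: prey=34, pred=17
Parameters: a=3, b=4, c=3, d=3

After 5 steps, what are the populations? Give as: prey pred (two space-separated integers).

Answer: 0 16

Derivation:
Step 1: prey: 34+10-23=21; pred: 17+17-5=29
Step 2: prey: 21+6-24=3; pred: 29+18-8=39
Step 3: prey: 3+0-4=0; pred: 39+3-11=31
Step 4: prey: 0+0-0=0; pred: 31+0-9=22
Step 5: prey: 0+0-0=0; pred: 22+0-6=16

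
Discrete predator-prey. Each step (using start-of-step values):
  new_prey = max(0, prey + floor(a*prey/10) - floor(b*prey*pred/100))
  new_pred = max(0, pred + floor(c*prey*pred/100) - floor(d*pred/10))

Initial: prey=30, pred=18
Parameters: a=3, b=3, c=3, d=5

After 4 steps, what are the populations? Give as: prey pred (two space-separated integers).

Step 1: prey: 30+9-16=23; pred: 18+16-9=25
Step 2: prey: 23+6-17=12; pred: 25+17-12=30
Step 3: prey: 12+3-10=5; pred: 30+10-15=25
Step 4: prey: 5+1-3=3; pred: 25+3-12=16

Answer: 3 16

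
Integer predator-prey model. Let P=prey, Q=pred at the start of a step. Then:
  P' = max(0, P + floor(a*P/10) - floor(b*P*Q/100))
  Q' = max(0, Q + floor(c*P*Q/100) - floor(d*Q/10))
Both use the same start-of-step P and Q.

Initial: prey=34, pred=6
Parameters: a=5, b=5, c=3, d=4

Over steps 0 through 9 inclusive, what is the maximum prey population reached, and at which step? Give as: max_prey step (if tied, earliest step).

Answer: 41 1

Derivation:
Step 1: prey: 34+17-10=41; pred: 6+6-2=10
Step 2: prey: 41+20-20=41; pred: 10+12-4=18
Step 3: prey: 41+20-36=25; pred: 18+22-7=33
Step 4: prey: 25+12-41=0; pred: 33+24-13=44
Step 5: prey: 0+0-0=0; pred: 44+0-17=27
Step 6: prey: 0+0-0=0; pred: 27+0-10=17
Step 7: prey: 0+0-0=0; pred: 17+0-6=11
Step 8: prey: 0+0-0=0; pred: 11+0-4=7
Step 9: prey: 0+0-0=0; pred: 7+0-2=5
Max prey = 41 at step 1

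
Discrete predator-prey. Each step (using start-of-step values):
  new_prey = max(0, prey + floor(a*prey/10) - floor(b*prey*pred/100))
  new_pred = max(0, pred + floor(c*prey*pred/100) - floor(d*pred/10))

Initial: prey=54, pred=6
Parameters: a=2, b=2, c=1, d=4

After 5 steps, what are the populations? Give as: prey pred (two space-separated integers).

Step 1: prey: 54+10-6=58; pred: 6+3-2=7
Step 2: prey: 58+11-8=61; pred: 7+4-2=9
Step 3: prey: 61+12-10=63; pred: 9+5-3=11
Step 4: prey: 63+12-13=62; pred: 11+6-4=13
Step 5: prey: 62+12-16=58; pred: 13+8-5=16

Answer: 58 16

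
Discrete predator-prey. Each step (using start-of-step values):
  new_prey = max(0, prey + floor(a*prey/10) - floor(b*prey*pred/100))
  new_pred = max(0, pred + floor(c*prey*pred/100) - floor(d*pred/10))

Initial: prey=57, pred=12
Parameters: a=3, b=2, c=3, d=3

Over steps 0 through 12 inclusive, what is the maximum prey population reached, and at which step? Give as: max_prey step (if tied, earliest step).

Answer: 61 1

Derivation:
Step 1: prey: 57+17-13=61; pred: 12+20-3=29
Step 2: prey: 61+18-35=44; pred: 29+53-8=74
Step 3: prey: 44+13-65=0; pred: 74+97-22=149
Step 4: prey: 0+0-0=0; pred: 149+0-44=105
Step 5: prey: 0+0-0=0; pred: 105+0-31=74
Step 6: prey: 0+0-0=0; pred: 74+0-22=52
Step 7: prey: 0+0-0=0; pred: 52+0-15=37
Step 8: prey: 0+0-0=0; pred: 37+0-11=26
Step 9: prey: 0+0-0=0; pred: 26+0-7=19
Step 10: prey: 0+0-0=0; pred: 19+0-5=14
Step 11: prey: 0+0-0=0; pred: 14+0-4=10
Step 12: prey: 0+0-0=0; pred: 10+0-3=7
Max prey = 61 at step 1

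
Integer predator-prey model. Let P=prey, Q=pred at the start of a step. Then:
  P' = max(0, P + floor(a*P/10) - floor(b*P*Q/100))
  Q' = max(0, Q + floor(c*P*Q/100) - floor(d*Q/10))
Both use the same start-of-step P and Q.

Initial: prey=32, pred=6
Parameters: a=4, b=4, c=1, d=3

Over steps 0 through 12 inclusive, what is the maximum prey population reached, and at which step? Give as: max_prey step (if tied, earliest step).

Step 1: prey: 32+12-7=37; pred: 6+1-1=6
Step 2: prey: 37+14-8=43; pred: 6+2-1=7
Step 3: prey: 43+17-12=48; pred: 7+3-2=8
Step 4: prey: 48+19-15=52; pred: 8+3-2=9
Step 5: prey: 52+20-18=54; pred: 9+4-2=11
Step 6: prey: 54+21-23=52; pred: 11+5-3=13
Step 7: prey: 52+20-27=45; pred: 13+6-3=16
Step 8: prey: 45+18-28=35; pred: 16+7-4=19
Step 9: prey: 35+14-26=23; pred: 19+6-5=20
Step 10: prey: 23+9-18=14; pred: 20+4-6=18
Step 11: prey: 14+5-10=9; pred: 18+2-5=15
Step 12: prey: 9+3-5=7; pred: 15+1-4=12
Max prey = 54 at step 5

Answer: 54 5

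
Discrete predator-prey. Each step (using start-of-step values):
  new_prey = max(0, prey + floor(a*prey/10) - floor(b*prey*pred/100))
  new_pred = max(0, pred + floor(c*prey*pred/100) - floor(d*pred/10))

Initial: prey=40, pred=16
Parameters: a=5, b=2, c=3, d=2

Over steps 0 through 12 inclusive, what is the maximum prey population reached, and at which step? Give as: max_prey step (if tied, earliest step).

Step 1: prey: 40+20-12=48; pred: 16+19-3=32
Step 2: prey: 48+24-30=42; pred: 32+46-6=72
Step 3: prey: 42+21-60=3; pred: 72+90-14=148
Step 4: prey: 3+1-8=0; pred: 148+13-29=132
Step 5: prey: 0+0-0=0; pred: 132+0-26=106
Step 6: prey: 0+0-0=0; pred: 106+0-21=85
Step 7: prey: 0+0-0=0; pred: 85+0-17=68
Step 8: prey: 0+0-0=0; pred: 68+0-13=55
Step 9: prey: 0+0-0=0; pred: 55+0-11=44
Step 10: prey: 0+0-0=0; pred: 44+0-8=36
Step 11: prey: 0+0-0=0; pred: 36+0-7=29
Step 12: prey: 0+0-0=0; pred: 29+0-5=24
Max prey = 48 at step 1

Answer: 48 1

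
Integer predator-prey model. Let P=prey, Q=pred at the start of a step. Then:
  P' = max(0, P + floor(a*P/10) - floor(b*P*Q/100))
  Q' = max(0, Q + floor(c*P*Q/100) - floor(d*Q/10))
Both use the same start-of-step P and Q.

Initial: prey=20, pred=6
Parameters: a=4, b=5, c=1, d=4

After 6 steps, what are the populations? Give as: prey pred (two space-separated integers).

Step 1: prey: 20+8-6=22; pred: 6+1-2=5
Step 2: prey: 22+8-5=25; pred: 5+1-2=4
Step 3: prey: 25+10-5=30; pred: 4+1-1=4
Step 4: prey: 30+12-6=36; pred: 4+1-1=4
Step 5: prey: 36+14-7=43; pred: 4+1-1=4
Step 6: prey: 43+17-8=52; pred: 4+1-1=4

Answer: 52 4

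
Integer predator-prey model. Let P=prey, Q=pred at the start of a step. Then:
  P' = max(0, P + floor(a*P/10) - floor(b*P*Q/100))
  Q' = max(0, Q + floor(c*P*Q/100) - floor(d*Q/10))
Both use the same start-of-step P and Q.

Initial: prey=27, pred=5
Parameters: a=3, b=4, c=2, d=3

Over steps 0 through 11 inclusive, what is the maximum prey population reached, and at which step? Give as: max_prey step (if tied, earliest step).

Answer: 32 2

Derivation:
Step 1: prey: 27+8-5=30; pred: 5+2-1=6
Step 2: prey: 30+9-7=32; pred: 6+3-1=8
Step 3: prey: 32+9-10=31; pred: 8+5-2=11
Step 4: prey: 31+9-13=27; pred: 11+6-3=14
Step 5: prey: 27+8-15=20; pred: 14+7-4=17
Step 6: prey: 20+6-13=13; pred: 17+6-5=18
Step 7: prey: 13+3-9=7; pred: 18+4-5=17
Step 8: prey: 7+2-4=5; pred: 17+2-5=14
Step 9: prey: 5+1-2=4; pred: 14+1-4=11
Step 10: prey: 4+1-1=4; pred: 11+0-3=8
Step 11: prey: 4+1-1=4; pred: 8+0-2=6
Max prey = 32 at step 2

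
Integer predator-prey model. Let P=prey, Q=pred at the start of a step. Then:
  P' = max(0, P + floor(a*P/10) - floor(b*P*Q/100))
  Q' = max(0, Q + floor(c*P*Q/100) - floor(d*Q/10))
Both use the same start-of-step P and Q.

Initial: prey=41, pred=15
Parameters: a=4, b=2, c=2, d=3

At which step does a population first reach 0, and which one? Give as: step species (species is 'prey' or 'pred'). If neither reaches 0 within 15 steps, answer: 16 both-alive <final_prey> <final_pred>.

Answer: 5 prey

Derivation:
Step 1: prey: 41+16-12=45; pred: 15+12-4=23
Step 2: prey: 45+18-20=43; pred: 23+20-6=37
Step 3: prey: 43+17-31=29; pred: 37+31-11=57
Step 4: prey: 29+11-33=7; pred: 57+33-17=73
Step 5: prey: 7+2-10=0; pred: 73+10-21=62
First extinction: prey at step 5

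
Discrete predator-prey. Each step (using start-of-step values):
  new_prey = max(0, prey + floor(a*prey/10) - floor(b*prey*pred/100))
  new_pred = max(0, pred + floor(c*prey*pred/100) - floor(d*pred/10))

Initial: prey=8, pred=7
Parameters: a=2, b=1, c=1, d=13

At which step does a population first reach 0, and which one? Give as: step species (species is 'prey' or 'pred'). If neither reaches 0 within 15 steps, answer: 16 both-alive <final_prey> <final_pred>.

Step 1: prey: 8+1-0=9; pred: 7+0-9=0
First extinction: pred at step 1

Answer: 1 pred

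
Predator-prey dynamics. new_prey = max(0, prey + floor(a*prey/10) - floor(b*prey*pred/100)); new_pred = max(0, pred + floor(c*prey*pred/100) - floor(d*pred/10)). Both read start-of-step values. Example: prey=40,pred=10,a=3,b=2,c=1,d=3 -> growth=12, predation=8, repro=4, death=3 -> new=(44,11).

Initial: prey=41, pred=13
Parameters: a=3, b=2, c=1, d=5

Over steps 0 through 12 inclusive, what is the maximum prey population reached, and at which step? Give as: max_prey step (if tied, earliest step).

Step 1: prey: 41+12-10=43; pred: 13+5-6=12
Step 2: prey: 43+12-10=45; pred: 12+5-6=11
Step 3: prey: 45+13-9=49; pred: 11+4-5=10
Step 4: prey: 49+14-9=54; pred: 10+4-5=9
Step 5: prey: 54+16-9=61; pred: 9+4-4=9
Step 6: prey: 61+18-10=69; pred: 9+5-4=10
Step 7: prey: 69+20-13=76; pred: 10+6-5=11
Step 8: prey: 76+22-16=82; pred: 11+8-5=14
Step 9: prey: 82+24-22=84; pred: 14+11-7=18
Step 10: prey: 84+25-30=79; pred: 18+15-9=24
Step 11: prey: 79+23-37=65; pred: 24+18-12=30
Step 12: prey: 65+19-39=45; pred: 30+19-15=34
Max prey = 84 at step 9

Answer: 84 9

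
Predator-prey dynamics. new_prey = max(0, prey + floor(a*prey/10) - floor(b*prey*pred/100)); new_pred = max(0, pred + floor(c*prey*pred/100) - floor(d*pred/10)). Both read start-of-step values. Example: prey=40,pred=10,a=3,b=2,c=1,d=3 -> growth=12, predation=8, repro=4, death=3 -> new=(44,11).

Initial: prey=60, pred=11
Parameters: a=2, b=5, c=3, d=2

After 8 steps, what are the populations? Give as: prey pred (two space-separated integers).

Answer: 0 16

Derivation:
Step 1: prey: 60+12-33=39; pred: 11+19-2=28
Step 2: prey: 39+7-54=0; pred: 28+32-5=55
Step 3: prey: 0+0-0=0; pred: 55+0-11=44
Step 4: prey: 0+0-0=0; pred: 44+0-8=36
Step 5: prey: 0+0-0=0; pred: 36+0-7=29
Step 6: prey: 0+0-0=0; pred: 29+0-5=24
Step 7: prey: 0+0-0=0; pred: 24+0-4=20
Step 8: prey: 0+0-0=0; pred: 20+0-4=16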